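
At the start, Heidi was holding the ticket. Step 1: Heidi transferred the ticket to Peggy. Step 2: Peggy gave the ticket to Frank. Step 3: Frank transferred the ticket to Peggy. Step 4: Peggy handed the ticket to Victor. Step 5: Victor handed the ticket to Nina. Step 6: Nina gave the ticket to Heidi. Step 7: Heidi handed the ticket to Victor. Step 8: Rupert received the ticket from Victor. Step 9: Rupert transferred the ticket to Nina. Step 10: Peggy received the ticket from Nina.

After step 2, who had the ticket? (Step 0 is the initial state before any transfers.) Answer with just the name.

Tracking the ticket holder through step 2:
After step 0 (start): Heidi
After step 1: Peggy
After step 2: Frank

At step 2, the holder is Frank.

Answer: Frank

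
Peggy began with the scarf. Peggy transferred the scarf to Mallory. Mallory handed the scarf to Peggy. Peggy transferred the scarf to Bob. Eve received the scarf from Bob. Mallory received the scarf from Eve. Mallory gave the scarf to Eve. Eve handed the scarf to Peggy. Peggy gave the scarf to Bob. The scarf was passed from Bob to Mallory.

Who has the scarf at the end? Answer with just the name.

Tracking the scarf through each event:
Start: Peggy has the scarf.
After event 1: Mallory has the scarf.
After event 2: Peggy has the scarf.
After event 3: Bob has the scarf.
After event 4: Eve has the scarf.
After event 5: Mallory has the scarf.
After event 6: Eve has the scarf.
After event 7: Peggy has the scarf.
After event 8: Bob has the scarf.
After event 9: Mallory has the scarf.

Answer: Mallory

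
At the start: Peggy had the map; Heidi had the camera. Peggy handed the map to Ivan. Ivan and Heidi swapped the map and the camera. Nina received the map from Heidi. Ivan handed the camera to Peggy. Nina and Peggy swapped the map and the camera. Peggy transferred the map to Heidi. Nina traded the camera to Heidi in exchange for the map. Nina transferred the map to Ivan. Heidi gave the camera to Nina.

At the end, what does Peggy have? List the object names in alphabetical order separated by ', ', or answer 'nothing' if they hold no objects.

Answer: nothing

Derivation:
Tracking all object holders:
Start: map:Peggy, camera:Heidi
Event 1 (give map: Peggy -> Ivan). State: map:Ivan, camera:Heidi
Event 2 (swap map<->camera: now map:Heidi, camera:Ivan). State: map:Heidi, camera:Ivan
Event 3 (give map: Heidi -> Nina). State: map:Nina, camera:Ivan
Event 4 (give camera: Ivan -> Peggy). State: map:Nina, camera:Peggy
Event 5 (swap map<->camera: now map:Peggy, camera:Nina). State: map:Peggy, camera:Nina
Event 6 (give map: Peggy -> Heidi). State: map:Heidi, camera:Nina
Event 7 (swap camera<->map: now camera:Heidi, map:Nina). State: map:Nina, camera:Heidi
Event 8 (give map: Nina -> Ivan). State: map:Ivan, camera:Heidi
Event 9 (give camera: Heidi -> Nina). State: map:Ivan, camera:Nina

Final state: map:Ivan, camera:Nina
Peggy holds: (nothing).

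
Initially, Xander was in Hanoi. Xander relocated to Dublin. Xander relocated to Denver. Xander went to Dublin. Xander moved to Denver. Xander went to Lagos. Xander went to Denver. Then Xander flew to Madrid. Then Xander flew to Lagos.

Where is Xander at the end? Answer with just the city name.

Answer: Lagos

Derivation:
Tracking Xander's location:
Start: Xander is in Hanoi.
After move 1: Hanoi -> Dublin. Xander is in Dublin.
After move 2: Dublin -> Denver. Xander is in Denver.
After move 3: Denver -> Dublin. Xander is in Dublin.
After move 4: Dublin -> Denver. Xander is in Denver.
After move 5: Denver -> Lagos. Xander is in Lagos.
After move 6: Lagos -> Denver. Xander is in Denver.
After move 7: Denver -> Madrid. Xander is in Madrid.
After move 8: Madrid -> Lagos. Xander is in Lagos.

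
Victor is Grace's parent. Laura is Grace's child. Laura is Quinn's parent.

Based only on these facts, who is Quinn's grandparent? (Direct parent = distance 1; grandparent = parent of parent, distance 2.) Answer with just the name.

Reconstructing the parent chain from the given facts:
  Victor -> Grace -> Laura -> Quinn
(each arrow means 'parent of the next')
Positions in the chain (0 = top):
  position of Victor: 0
  position of Grace: 1
  position of Laura: 2
  position of Quinn: 3

Quinn is at position 3; the grandparent is 2 steps up the chain, i.e. position 1: Grace.

Answer: Grace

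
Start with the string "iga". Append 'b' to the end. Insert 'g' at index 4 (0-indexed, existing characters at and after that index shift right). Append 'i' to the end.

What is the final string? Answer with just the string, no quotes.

Applying each edit step by step:
Start: "iga"
Op 1 (append 'b'): "iga" -> "igab"
Op 2 (insert 'g' at idx 4): "igab" -> "igabg"
Op 3 (append 'i'): "igabg" -> "igabgi"

Answer: igabgi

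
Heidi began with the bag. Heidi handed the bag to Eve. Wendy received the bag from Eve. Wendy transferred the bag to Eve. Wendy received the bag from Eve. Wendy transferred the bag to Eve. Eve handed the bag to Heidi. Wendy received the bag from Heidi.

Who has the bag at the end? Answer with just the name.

Tracking the bag through each event:
Start: Heidi has the bag.
After event 1: Eve has the bag.
After event 2: Wendy has the bag.
After event 3: Eve has the bag.
After event 4: Wendy has the bag.
After event 5: Eve has the bag.
After event 6: Heidi has the bag.
After event 7: Wendy has the bag.

Answer: Wendy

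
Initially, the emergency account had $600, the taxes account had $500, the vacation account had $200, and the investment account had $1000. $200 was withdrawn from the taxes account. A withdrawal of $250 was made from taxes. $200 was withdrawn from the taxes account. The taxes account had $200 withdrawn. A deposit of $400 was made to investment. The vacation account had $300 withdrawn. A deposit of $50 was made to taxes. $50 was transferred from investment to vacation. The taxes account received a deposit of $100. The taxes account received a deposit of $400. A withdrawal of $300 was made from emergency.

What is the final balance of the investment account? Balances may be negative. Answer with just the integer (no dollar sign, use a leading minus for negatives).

Answer: 1350

Derivation:
Tracking account balances step by step:
Start: emergency=600, taxes=500, vacation=200, investment=1000
Event 1 (withdraw 200 from taxes): taxes: 500 - 200 = 300. Balances: emergency=600, taxes=300, vacation=200, investment=1000
Event 2 (withdraw 250 from taxes): taxes: 300 - 250 = 50. Balances: emergency=600, taxes=50, vacation=200, investment=1000
Event 3 (withdraw 200 from taxes): taxes: 50 - 200 = -150. Balances: emergency=600, taxes=-150, vacation=200, investment=1000
Event 4 (withdraw 200 from taxes): taxes: -150 - 200 = -350. Balances: emergency=600, taxes=-350, vacation=200, investment=1000
Event 5 (deposit 400 to investment): investment: 1000 + 400 = 1400. Balances: emergency=600, taxes=-350, vacation=200, investment=1400
Event 6 (withdraw 300 from vacation): vacation: 200 - 300 = -100. Balances: emergency=600, taxes=-350, vacation=-100, investment=1400
Event 7 (deposit 50 to taxes): taxes: -350 + 50 = -300. Balances: emergency=600, taxes=-300, vacation=-100, investment=1400
Event 8 (transfer 50 investment -> vacation): investment: 1400 - 50 = 1350, vacation: -100 + 50 = -50. Balances: emergency=600, taxes=-300, vacation=-50, investment=1350
Event 9 (deposit 100 to taxes): taxes: -300 + 100 = -200. Balances: emergency=600, taxes=-200, vacation=-50, investment=1350
Event 10 (deposit 400 to taxes): taxes: -200 + 400 = 200. Balances: emergency=600, taxes=200, vacation=-50, investment=1350
Event 11 (withdraw 300 from emergency): emergency: 600 - 300 = 300. Balances: emergency=300, taxes=200, vacation=-50, investment=1350

Final balance of investment: 1350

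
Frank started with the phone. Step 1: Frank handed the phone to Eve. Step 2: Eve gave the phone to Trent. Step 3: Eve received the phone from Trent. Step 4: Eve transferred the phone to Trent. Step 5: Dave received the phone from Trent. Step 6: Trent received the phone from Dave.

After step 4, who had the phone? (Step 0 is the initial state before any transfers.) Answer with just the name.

Answer: Trent

Derivation:
Tracking the phone holder through step 4:
After step 0 (start): Frank
After step 1: Eve
After step 2: Trent
After step 3: Eve
After step 4: Trent

At step 4, the holder is Trent.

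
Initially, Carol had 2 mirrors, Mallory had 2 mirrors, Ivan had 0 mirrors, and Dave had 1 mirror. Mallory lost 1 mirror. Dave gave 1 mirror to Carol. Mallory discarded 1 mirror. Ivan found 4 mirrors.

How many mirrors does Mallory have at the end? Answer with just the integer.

Tracking counts step by step:
Start: Carol=2, Mallory=2, Ivan=0, Dave=1
Event 1 (Mallory -1): Mallory: 2 -> 1. State: Carol=2, Mallory=1, Ivan=0, Dave=1
Event 2 (Dave -> Carol, 1): Dave: 1 -> 0, Carol: 2 -> 3. State: Carol=3, Mallory=1, Ivan=0, Dave=0
Event 3 (Mallory -1): Mallory: 1 -> 0. State: Carol=3, Mallory=0, Ivan=0, Dave=0
Event 4 (Ivan +4): Ivan: 0 -> 4. State: Carol=3, Mallory=0, Ivan=4, Dave=0

Mallory's final count: 0

Answer: 0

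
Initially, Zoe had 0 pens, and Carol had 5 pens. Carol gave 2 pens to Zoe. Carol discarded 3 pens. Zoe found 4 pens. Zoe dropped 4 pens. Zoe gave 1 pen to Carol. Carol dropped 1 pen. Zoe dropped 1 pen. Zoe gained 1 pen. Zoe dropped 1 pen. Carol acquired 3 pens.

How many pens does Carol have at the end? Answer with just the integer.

Answer: 3

Derivation:
Tracking counts step by step:
Start: Zoe=0, Carol=5
Event 1 (Carol -> Zoe, 2): Carol: 5 -> 3, Zoe: 0 -> 2. State: Zoe=2, Carol=3
Event 2 (Carol -3): Carol: 3 -> 0. State: Zoe=2, Carol=0
Event 3 (Zoe +4): Zoe: 2 -> 6. State: Zoe=6, Carol=0
Event 4 (Zoe -4): Zoe: 6 -> 2. State: Zoe=2, Carol=0
Event 5 (Zoe -> Carol, 1): Zoe: 2 -> 1, Carol: 0 -> 1. State: Zoe=1, Carol=1
Event 6 (Carol -1): Carol: 1 -> 0. State: Zoe=1, Carol=0
Event 7 (Zoe -1): Zoe: 1 -> 0. State: Zoe=0, Carol=0
Event 8 (Zoe +1): Zoe: 0 -> 1. State: Zoe=1, Carol=0
Event 9 (Zoe -1): Zoe: 1 -> 0. State: Zoe=0, Carol=0
Event 10 (Carol +3): Carol: 0 -> 3. State: Zoe=0, Carol=3

Carol's final count: 3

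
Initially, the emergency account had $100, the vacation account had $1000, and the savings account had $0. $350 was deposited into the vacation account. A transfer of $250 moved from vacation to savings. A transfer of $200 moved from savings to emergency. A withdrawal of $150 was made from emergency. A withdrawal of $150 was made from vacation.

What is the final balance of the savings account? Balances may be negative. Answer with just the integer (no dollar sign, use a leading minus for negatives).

Tracking account balances step by step:
Start: emergency=100, vacation=1000, savings=0
Event 1 (deposit 350 to vacation): vacation: 1000 + 350 = 1350. Balances: emergency=100, vacation=1350, savings=0
Event 2 (transfer 250 vacation -> savings): vacation: 1350 - 250 = 1100, savings: 0 + 250 = 250. Balances: emergency=100, vacation=1100, savings=250
Event 3 (transfer 200 savings -> emergency): savings: 250 - 200 = 50, emergency: 100 + 200 = 300. Balances: emergency=300, vacation=1100, savings=50
Event 4 (withdraw 150 from emergency): emergency: 300 - 150 = 150. Balances: emergency=150, vacation=1100, savings=50
Event 5 (withdraw 150 from vacation): vacation: 1100 - 150 = 950. Balances: emergency=150, vacation=950, savings=50

Final balance of savings: 50

Answer: 50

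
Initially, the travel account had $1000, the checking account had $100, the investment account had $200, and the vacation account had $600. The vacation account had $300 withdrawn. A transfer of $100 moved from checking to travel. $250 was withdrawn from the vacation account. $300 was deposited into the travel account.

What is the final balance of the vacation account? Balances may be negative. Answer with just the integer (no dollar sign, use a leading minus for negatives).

Tracking account balances step by step:
Start: travel=1000, checking=100, investment=200, vacation=600
Event 1 (withdraw 300 from vacation): vacation: 600 - 300 = 300. Balances: travel=1000, checking=100, investment=200, vacation=300
Event 2 (transfer 100 checking -> travel): checking: 100 - 100 = 0, travel: 1000 + 100 = 1100. Balances: travel=1100, checking=0, investment=200, vacation=300
Event 3 (withdraw 250 from vacation): vacation: 300 - 250 = 50. Balances: travel=1100, checking=0, investment=200, vacation=50
Event 4 (deposit 300 to travel): travel: 1100 + 300 = 1400. Balances: travel=1400, checking=0, investment=200, vacation=50

Final balance of vacation: 50

Answer: 50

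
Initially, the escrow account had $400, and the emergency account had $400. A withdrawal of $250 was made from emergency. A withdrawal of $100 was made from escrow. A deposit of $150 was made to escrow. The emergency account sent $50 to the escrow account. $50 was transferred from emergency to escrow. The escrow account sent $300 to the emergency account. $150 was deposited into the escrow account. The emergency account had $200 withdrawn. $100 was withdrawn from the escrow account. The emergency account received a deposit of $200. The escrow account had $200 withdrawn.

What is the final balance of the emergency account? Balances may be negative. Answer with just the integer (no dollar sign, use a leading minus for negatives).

Tracking account balances step by step:
Start: escrow=400, emergency=400
Event 1 (withdraw 250 from emergency): emergency: 400 - 250 = 150. Balances: escrow=400, emergency=150
Event 2 (withdraw 100 from escrow): escrow: 400 - 100 = 300. Balances: escrow=300, emergency=150
Event 3 (deposit 150 to escrow): escrow: 300 + 150 = 450. Balances: escrow=450, emergency=150
Event 4 (transfer 50 emergency -> escrow): emergency: 150 - 50 = 100, escrow: 450 + 50 = 500. Balances: escrow=500, emergency=100
Event 5 (transfer 50 emergency -> escrow): emergency: 100 - 50 = 50, escrow: 500 + 50 = 550. Balances: escrow=550, emergency=50
Event 6 (transfer 300 escrow -> emergency): escrow: 550 - 300 = 250, emergency: 50 + 300 = 350. Balances: escrow=250, emergency=350
Event 7 (deposit 150 to escrow): escrow: 250 + 150 = 400. Balances: escrow=400, emergency=350
Event 8 (withdraw 200 from emergency): emergency: 350 - 200 = 150. Balances: escrow=400, emergency=150
Event 9 (withdraw 100 from escrow): escrow: 400 - 100 = 300. Balances: escrow=300, emergency=150
Event 10 (deposit 200 to emergency): emergency: 150 + 200 = 350. Balances: escrow=300, emergency=350
Event 11 (withdraw 200 from escrow): escrow: 300 - 200 = 100. Balances: escrow=100, emergency=350

Final balance of emergency: 350

Answer: 350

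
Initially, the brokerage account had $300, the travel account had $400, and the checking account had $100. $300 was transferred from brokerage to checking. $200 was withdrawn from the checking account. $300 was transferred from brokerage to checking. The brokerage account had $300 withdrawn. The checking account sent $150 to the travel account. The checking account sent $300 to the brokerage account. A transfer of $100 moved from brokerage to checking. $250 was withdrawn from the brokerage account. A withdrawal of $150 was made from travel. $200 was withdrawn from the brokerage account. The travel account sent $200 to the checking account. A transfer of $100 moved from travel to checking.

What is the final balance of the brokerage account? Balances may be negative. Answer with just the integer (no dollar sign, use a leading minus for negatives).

Answer: -850

Derivation:
Tracking account balances step by step:
Start: brokerage=300, travel=400, checking=100
Event 1 (transfer 300 brokerage -> checking): brokerage: 300 - 300 = 0, checking: 100 + 300 = 400. Balances: brokerage=0, travel=400, checking=400
Event 2 (withdraw 200 from checking): checking: 400 - 200 = 200. Balances: brokerage=0, travel=400, checking=200
Event 3 (transfer 300 brokerage -> checking): brokerage: 0 - 300 = -300, checking: 200 + 300 = 500. Balances: brokerage=-300, travel=400, checking=500
Event 4 (withdraw 300 from brokerage): brokerage: -300 - 300 = -600. Balances: brokerage=-600, travel=400, checking=500
Event 5 (transfer 150 checking -> travel): checking: 500 - 150 = 350, travel: 400 + 150 = 550. Balances: brokerage=-600, travel=550, checking=350
Event 6 (transfer 300 checking -> brokerage): checking: 350 - 300 = 50, brokerage: -600 + 300 = -300. Balances: brokerage=-300, travel=550, checking=50
Event 7 (transfer 100 brokerage -> checking): brokerage: -300 - 100 = -400, checking: 50 + 100 = 150. Balances: brokerage=-400, travel=550, checking=150
Event 8 (withdraw 250 from brokerage): brokerage: -400 - 250 = -650. Balances: brokerage=-650, travel=550, checking=150
Event 9 (withdraw 150 from travel): travel: 550 - 150 = 400. Balances: brokerage=-650, travel=400, checking=150
Event 10 (withdraw 200 from brokerage): brokerage: -650 - 200 = -850. Balances: brokerage=-850, travel=400, checking=150
Event 11 (transfer 200 travel -> checking): travel: 400 - 200 = 200, checking: 150 + 200 = 350. Balances: brokerage=-850, travel=200, checking=350
Event 12 (transfer 100 travel -> checking): travel: 200 - 100 = 100, checking: 350 + 100 = 450. Balances: brokerage=-850, travel=100, checking=450

Final balance of brokerage: -850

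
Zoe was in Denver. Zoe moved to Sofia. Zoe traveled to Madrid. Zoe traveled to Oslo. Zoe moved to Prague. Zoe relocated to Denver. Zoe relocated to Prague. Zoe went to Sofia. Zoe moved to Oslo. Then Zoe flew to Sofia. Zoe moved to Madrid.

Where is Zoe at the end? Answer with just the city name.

Tracking Zoe's location:
Start: Zoe is in Denver.
After move 1: Denver -> Sofia. Zoe is in Sofia.
After move 2: Sofia -> Madrid. Zoe is in Madrid.
After move 3: Madrid -> Oslo. Zoe is in Oslo.
After move 4: Oslo -> Prague. Zoe is in Prague.
After move 5: Prague -> Denver. Zoe is in Denver.
After move 6: Denver -> Prague. Zoe is in Prague.
After move 7: Prague -> Sofia. Zoe is in Sofia.
After move 8: Sofia -> Oslo. Zoe is in Oslo.
After move 9: Oslo -> Sofia. Zoe is in Sofia.
After move 10: Sofia -> Madrid. Zoe is in Madrid.

Answer: Madrid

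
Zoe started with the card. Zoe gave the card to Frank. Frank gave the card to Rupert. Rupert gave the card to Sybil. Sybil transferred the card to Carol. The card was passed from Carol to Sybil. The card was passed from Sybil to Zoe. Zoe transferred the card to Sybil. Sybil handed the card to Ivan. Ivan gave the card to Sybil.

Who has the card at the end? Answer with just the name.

Answer: Sybil

Derivation:
Tracking the card through each event:
Start: Zoe has the card.
After event 1: Frank has the card.
After event 2: Rupert has the card.
After event 3: Sybil has the card.
After event 4: Carol has the card.
After event 5: Sybil has the card.
After event 6: Zoe has the card.
After event 7: Sybil has the card.
After event 8: Ivan has the card.
After event 9: Sybil has the card.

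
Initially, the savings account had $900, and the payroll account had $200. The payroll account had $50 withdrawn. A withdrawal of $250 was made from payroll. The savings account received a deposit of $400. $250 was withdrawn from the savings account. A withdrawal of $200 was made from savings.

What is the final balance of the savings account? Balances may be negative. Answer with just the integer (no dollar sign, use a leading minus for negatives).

Tracking account balances step by step:
Start: savings=900, payroll=200
Event 1 (withdraw 50 from payroll): payroll: 200 - 50 = 150. Balances: savings=900, payroll=150
Event 2 (withdraw 250 from payroll): payroll: 150 - 250 = -100. Balances: savings=900, payroll=-100
Event 3 (deposit 400 to savings): savings: 900 + 400 = 1300. Balances: savings=1300, payroll=-100
Event 4 (withdraw 250 from savings): savings: 1300 - 250 = 1050. Balances: savings=1050, payroll=-100
Event 5 (withdraw 200 from savings): savings: 1050 - 200 = 850. Balances: savings=850, payroll=-100

Final balance of savings: 850

Answer: 850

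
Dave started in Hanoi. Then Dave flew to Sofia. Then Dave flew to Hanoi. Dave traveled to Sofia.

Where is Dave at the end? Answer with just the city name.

Answer: Sofia

Derivation:
Tracking Dave's location:
Start: Dave is in Hanoi.
After move 1: Hanoi -> Sofia. Dave is in Sofia.
After move 2: Sofia -> Hanoi. Dave is in Hanoi.
After move 3: Hanoi -> Sofia. Dave is in Sofia.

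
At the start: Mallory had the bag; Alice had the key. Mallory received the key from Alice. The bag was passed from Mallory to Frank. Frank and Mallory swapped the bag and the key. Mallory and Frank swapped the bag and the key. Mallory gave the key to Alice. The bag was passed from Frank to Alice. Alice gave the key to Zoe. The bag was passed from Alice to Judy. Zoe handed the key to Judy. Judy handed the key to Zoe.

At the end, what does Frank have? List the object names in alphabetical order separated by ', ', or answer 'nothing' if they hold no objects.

Tracking all object holders:
Start: bag:Mallory, key:Alice
Event 1 (give key: Alice -> Mallory). State: bag:Mallory, key:Mallory
Event 2 (give bag: Mallory -> Frank). State: bag:Frank, key:Mallory
Event 3 (swap bag<->key: now bag:Mallory, key:Frank). State: bag:Mallory, key:Frank
Event 4 (swap bag<->key: now bag:Frank, key:Mallory). State: bag:Frank, key:Mallory
Event 5 (give key: Mallory -> Alice). State: bag:Frank, key:Alice
Event 6 (give bag: Frank -> Alice). State: bag:Alice, key:Alice
Event 7 (give key: Alice -> Zoe). State: bag:Alice, key:Zoe
Event 8 (give bag: Alice -> Judy). State: bag:Judy, key:Zoe
Event 9 (give key: Zoe -> Judy). State: bag:Judy, key:Judy
Event 10 (give key: Judy -> Zoe). State: bag:Judy, key:Zoe

Final state: bag:Judy, key:Zoe
Frank holds: (nothing).

Answer: nothing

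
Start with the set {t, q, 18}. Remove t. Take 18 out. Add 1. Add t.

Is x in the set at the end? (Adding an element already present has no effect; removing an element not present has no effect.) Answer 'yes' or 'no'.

Tracking the set through each operation:
Start: {18, q, t}
Event 1 (remove t): removed. Set: {18, q}
Event 2 (remove 18): removed. Set: {q}
Event 3 (add 1): added. Set: {1, q}
Event 4 (add t): added. Set: {1, q, t}

Final set: {1, q, t} (size 3)
x is NOT in the final set.

Answer: no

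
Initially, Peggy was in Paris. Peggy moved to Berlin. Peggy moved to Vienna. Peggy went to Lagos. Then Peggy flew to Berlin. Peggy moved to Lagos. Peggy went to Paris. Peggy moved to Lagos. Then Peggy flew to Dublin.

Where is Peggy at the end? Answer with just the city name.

Tracking Peggy's location:
Start: Peggy is in Paris.
After move 1: Paris -> Berlin. Peggy is in Berlin.
After move 2: Berlin -> Vienna. Peggy is in Vienna.
After move 3: Vienna -> Lagos. Peggy is in Lagos.
After move 4: Lagos -> Berlin. Peggy is in Berlin.
After move 5: Berlin -> Lagos. Peggy is in Lagos.
After move 6: Lagos -> Paris. Peggy is in Paris.
After move 7: Paris -> Lagos. Peggy is in Lagos.
After move 8: Lagos -> Dublin. Peggy is in Dublin.

Answer: Dublin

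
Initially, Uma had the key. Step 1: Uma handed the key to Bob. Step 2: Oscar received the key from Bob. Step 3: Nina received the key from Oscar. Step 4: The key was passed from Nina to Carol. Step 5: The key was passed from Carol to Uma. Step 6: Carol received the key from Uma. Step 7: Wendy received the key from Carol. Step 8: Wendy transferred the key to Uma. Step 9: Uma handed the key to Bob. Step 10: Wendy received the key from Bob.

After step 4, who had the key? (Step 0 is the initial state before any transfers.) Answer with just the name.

Answer: Carol

Derivation:
Tracking the key holder through step 4:
After step 0 (start): Uma
After step 1: Bob
After step 2: Oscar
After step 3: Nina
After step 4: Carol

At step 4, the holder is Carol.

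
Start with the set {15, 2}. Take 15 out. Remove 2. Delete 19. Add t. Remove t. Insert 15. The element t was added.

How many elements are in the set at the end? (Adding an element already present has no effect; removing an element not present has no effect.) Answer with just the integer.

Answer: 2

Derivation:
Tracking the set through each operation:
Start: {15, 2}
Event 1 (remove 15): removed. Set: {2}
Event 2 (remove 2): removed. Set: {}
Event 3 (remove 19): not present, no change. Set: {}
Event 4 (add t): added. Set: {t}
Event 5 (remove t): removed. Set: {}
Event 6 (add 15): added. Set: {15}
Event 7 (add t): added. Set: {15, t}

Final set: {15, t} (size 2)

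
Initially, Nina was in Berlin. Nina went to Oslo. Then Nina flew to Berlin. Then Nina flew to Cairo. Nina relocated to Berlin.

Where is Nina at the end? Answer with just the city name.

Tracking Nina's location:
Start: Nina is in Berlin.
After move 1: Berlin -> Oslo. Nina is in Oslo.
After move 2: Oslo -> Berlin. Nina is in Berlin.
After move 3: Berlin -> Cairo. Nina is in Cairo.
After move 4: Cairo -> Berlin. Nina is in Berlin.

Answer: Berlin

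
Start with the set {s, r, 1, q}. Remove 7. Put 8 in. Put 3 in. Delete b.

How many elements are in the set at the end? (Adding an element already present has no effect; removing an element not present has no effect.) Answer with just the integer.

Tracking the set through each operation:
Start: {1, q, r, s}
Event 1 (remove 7): not present, no change. Set: {1, q, r, s}
Event 2 (add 8): added. Set: {1, 8, q, r, s}
Event 3 (add 3): added. Set: {1, 3, 8, q, r, s}
Event 4 (remove b): not present, no change. Set: {1, 3, 8, q, r, s}

Final set: {1, 3, 8, q, r, s} (size 6)

Answer: 6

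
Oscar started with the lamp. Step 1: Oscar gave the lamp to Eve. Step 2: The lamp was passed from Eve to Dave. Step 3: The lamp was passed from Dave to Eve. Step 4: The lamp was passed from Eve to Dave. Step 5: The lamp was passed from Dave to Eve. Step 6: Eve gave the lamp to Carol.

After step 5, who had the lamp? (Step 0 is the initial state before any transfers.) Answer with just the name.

Tracking the lamp holder through step 5:
After step 0 (start): Oscar
After step 1: Eve
After step 2: Dave
After step 3: Eve
After step 4: Dave
After step 5: Eve

At step 5, the holder is Eve.

Answer: Eve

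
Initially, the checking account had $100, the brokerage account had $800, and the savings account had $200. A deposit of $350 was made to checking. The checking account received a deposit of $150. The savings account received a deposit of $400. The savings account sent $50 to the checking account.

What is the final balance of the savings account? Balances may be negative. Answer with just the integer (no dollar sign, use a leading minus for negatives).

Tracking account balances step by step:
Start: checking=100, brokerage=800, savings=200
Event 1 (deposit 350 to checking): checking: 100 + 350 = 450. Balances: checking=450, brokerage=800, savings=200
Event 2 (deposit 150 to checking): checking: 450 + 150 = 600. Balances: checking=600, brokerage=800, savings=200
Event 3 (deposit 400 to savings): savings: 200 + 400 = 600. Balances: checking=600, brokerage=800, savings=600
Event 4 (transfer 50 savings -> checking): savings: 600 - 50 = 550, checking: 600 + 50 = 650. Balances: checking=650, brokerage=800, savings=550

Final balance of savings: 550

Answer: 550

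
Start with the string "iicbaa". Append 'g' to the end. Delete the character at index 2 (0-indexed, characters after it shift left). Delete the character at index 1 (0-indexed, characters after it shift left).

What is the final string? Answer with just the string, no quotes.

Applying each edit step by step:
Start: "iicbaa"
Op 1 (append 'g'): "iicbaa" -> "iicbaag"
Op 2 (delete idx 2 = 'c'): "iicbaag" -> "iibaag"
Op 3 (delete idx 1 = 'i'): "iibaag" -> "ibaag"

Answer: ibaag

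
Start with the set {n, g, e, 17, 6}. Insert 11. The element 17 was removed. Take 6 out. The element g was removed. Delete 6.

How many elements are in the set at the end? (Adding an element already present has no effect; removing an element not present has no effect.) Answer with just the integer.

Answer: 3

Derivation:
Tracking the set through each operation:
Start: {17, 6, e, g, n}
Event 1 (add 11): added. Set: {11, 17, 6, e, g, n}
Event 2 (remove 17): removed. Set: {11, 6, e, g, n}
Event 3 (remove 6): removed. Set: {11, e, g, n}
Event 4 (remove g): removed. Set: {11, e, n}
Event 5 (remove 6): not present, no change. Set: {11, e, n}

Final set: {11, e, n} (size 3)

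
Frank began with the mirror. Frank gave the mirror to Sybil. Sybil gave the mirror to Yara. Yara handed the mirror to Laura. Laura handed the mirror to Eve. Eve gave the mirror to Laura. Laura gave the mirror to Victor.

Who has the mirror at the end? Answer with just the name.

Tracking the mirror through each event:
Start: Frank has the mirror.
After event 1: Sybil has the mirror.
After event 2: Yara has the mirror.
After event 3: Laura has the mirror.
After event 4: Eve has the mirror.
After event 5: Laura has the mirror.
After event 6: Victor has the mirror.

Answer: Victor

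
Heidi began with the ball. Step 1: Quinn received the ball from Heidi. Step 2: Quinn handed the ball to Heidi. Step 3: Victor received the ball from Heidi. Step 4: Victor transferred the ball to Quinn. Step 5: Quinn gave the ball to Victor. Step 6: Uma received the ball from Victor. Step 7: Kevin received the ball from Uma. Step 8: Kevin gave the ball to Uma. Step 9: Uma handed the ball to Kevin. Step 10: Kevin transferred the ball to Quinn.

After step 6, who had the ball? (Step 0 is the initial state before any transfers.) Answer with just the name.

Tracking the ball holder through step 6:
After step 0 (start): Heidi
After step 1: Quinn
After step 2: Heidi
After step 3: Victor
After step 4: Quinn
After step 5: Victor
After step 6: Uma

At step 6, the holder is Uma.

Answer: Uma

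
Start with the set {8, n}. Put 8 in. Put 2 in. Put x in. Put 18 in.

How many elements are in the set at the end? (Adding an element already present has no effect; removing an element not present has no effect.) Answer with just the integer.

Tracking the set through each operation:
Start: {8, n}
Event 1 (add 8): already present, no change. Set: {8, n}
Event 2 (add 2): added. Set: {2, 8, n}
Event 3 (add x): added. Set: {2, 8, n, x}
Event 4 (add 18): added. Set: {18, 2, 8, n, x}

Final set: {18, 2, 8, n, x} (size 5)

Answer: 5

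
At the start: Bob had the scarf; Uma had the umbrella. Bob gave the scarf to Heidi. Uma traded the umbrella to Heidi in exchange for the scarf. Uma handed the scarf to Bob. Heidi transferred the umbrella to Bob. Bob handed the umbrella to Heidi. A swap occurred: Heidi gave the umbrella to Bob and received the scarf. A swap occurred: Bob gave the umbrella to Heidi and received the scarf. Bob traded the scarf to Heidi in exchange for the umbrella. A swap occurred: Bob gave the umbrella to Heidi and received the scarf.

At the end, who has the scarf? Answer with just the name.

Tracking all object holders:
Start: scarf:Bob, umbrella:Uma
Event 1 (give scarf: Bob -> Heidi). State: scarf:Heidi, umbrella:Uma
Event 2 (swap umbrella<->scarf: now umbrella:Heidi, scarf:Uma). State: scarf:Uma, umbrella:Heidi
Event 3 (give scarf: Uma -> Bob). State: scarf:Bob, umbrella:Heidi
Event 4 (give umbrella: Heidi -> Bob). State: scarf:Bob, umbrella:Bob
Event 5 (give umbrella: Bob -> Heidi). State: scarf:Bob, umbrella:Heidi
Event 6 (swap umbrella<->scarf: now umbrella:Bob, scarf:Heidi). State: scarf:Heidi, umbrella:Bob
Event 7 (swap umbrella<->scarf: now umbrella:Heidi, scarf:Bob). State: scarf:Bob, umbrella:Heidi
Event 8 (swap scarf<->umbrella: now scarf:Heidi, umbrella:Bob). State: scarf:Heidi, umbrella:Bob
Event 9 (swap umbrella<->scarf: now umbrella:Heidi, scarf:Bob). State: scarf:Bob, umbrella:Heidi

Final state: scarf:Bob, umbrella:Heidi
The scarf is held by Bob.

Answer: Bob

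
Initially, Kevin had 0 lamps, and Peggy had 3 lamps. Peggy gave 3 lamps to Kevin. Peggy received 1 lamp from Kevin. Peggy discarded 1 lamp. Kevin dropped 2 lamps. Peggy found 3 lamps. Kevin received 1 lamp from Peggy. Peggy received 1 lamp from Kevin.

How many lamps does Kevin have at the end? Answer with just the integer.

Tracking counts step by step:
Start: Kevin=0, Peggy=3
Event 1 (Peggy -> Kevin, 3): Peggy: 3 -> 0, Kevin: 0 -> 3. State: Kevin=3, Peggy=0
Event 2 (Kevin -> Peggy, 1): Kevin: 3 -> 2, Peggy: 0 -> 1. State: Kevin=2, Peggy=1
Event 3 (Peggy -1): Peggy: 1 -> 0. State: Kevin=2, Peggy=0
Event 4 (Kevin -2): Kevin: 2 -> 0. State: Kevin=0, Peggy=0
Event 5 (Peggy +3): Peggy: 0 -> 3. State: Kevin=0, Peggy=3
Event 6 (Peggy -> Kevin, 1): Peggy: 3 -> 2, Kevin: 0 -> 1. State: Kevin=1, Peggy=2
Event 7 (Kevin -> Peggy, 1): Kevin: 1 -> 0, Peggy: 2 -> 3. State: Kevin=0, Peggy=3

Kevin's final count: 0

Answer: 0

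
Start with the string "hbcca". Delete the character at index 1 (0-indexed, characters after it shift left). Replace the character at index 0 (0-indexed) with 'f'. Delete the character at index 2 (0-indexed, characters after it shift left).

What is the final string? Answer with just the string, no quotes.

Answer: fca

Derivation:
Applying each edit step by step:
Start: "hbcca"
Op 1 (delete idx 1 = 'b'): "hbcca" -> "hcca"
Op 2 (replace idx 0: 'h' -> 'f'): "hcca" -> "fcca"
Op 3 (delete idx 2 = 'c'): "fcca" -> "fca"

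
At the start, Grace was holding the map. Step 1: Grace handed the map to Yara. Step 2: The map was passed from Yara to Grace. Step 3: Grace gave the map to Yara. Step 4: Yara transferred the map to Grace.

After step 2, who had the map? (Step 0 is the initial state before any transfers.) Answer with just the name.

Answer: Grace

Derivation:
Tracking the map holder through step 2:
After step 0 (start): Grace
After step 1: Yara
After step 2: Grace

At step 2, the holder is Grace.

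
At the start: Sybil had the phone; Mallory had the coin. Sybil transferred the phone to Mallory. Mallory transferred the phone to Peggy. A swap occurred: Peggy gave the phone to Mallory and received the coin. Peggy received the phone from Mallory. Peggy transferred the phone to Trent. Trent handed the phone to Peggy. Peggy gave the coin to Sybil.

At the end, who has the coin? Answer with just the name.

Answer: Sybil

Derivation:
Tracking all object holders:
Start: phone:Sybil, coin:Mallory
Event 1 (give phone: Sybil -> Mallory). State: phone:Mallory, coin:Mallory
Event 2 (give phone: Mallory -> Peggy). State: phone:Peggy, coin:Mallory
Event 3 (swap phone<->coin: now phone:Mallory, coin:Peggy). State: phone:Mallory, coin:Peggy
Event 4 (give phone: Mallory -> Peggy). State: phone:Peggy, coin:Peggy
Event 5 (give phone: Peggy -> Trent). State: phone:Trent, coin:Peggy
Event 6 (give phone: Trent -> Peggy). State: phone:Peggy, coin:Peggy
Event 7 (give coin: Peggy -> Sybil). State: phone:Peggy, coin:Sybil

Final state: phone:Peggy, coin:Sybil
The coin is held by Sybil.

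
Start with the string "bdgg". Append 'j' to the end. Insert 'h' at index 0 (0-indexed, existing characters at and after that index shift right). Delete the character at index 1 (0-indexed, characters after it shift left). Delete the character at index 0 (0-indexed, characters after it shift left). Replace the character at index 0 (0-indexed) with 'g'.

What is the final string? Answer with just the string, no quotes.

Answer: gggj

Derivation:
Applying each edit step by step:
Start: "bdgg"
Op 1 (append 'j'): "bdgg" -> "bdggj"
Op 2 (insert 'h' at idx 0): "bdggj" -> "hbdggj"
Op 3 (delete idx 1 = 'b'): "hbdggj" -> "hdggj"
Op 4 (delete idx 0 = 'h'): "hdggj" -> "dggj"
Op 5 (replace idx 0: 'd' -> 'g'): "dggj" -> "gggj"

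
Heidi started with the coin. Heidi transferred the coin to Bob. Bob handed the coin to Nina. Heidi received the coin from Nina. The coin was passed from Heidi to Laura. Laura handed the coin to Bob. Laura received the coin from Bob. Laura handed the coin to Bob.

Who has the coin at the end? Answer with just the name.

Tracking the coin through each event:
Start: Heidi has the coin.
After event 1: Bob has the coin.
After event 2: Nina has the coin.
After event 3: Heidi has the coin.
After event 4: Laura has the coin.
After event 5: Bob has the coin.
After event 6: Laura has the coin.
After event 7: Bob has the coin.

Answer: Bob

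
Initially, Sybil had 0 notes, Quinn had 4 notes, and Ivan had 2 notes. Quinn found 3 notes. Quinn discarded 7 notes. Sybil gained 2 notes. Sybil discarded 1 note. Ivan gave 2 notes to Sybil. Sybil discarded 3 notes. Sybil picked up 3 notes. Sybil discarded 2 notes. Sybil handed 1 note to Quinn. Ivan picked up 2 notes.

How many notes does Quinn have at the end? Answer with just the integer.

Tracking counts step by step:
Start: Sybil=0, Quinn=4, Ivan=2
Event 1 (Quinn +3): Quinn: 4 -> 7. State: Sybil=0, Quinn=7, Ivan=2
Event 2 (Quinn -7): Quinn: 7 -> 0. State: Sybil=0, Quinn=0, Ivan=2
Event 3 (Sybil +2): Sybil: 0 -> 2. State: Sybil=2, Quinn=0, Ivan=2
Event 4 (Sybil -1): Sybil: 2 -> 1. State: Sybil=1, Quinn=0, Ivan=2
Event 5 (Ivan -> Sybil, 2): Ivan: 2 -> 0, Sybil: 1 -> 3. State: Sybil=3, Quinn=0, Ivan=0
Event 6 (Sybil -3): Sybil: 3 -> 0. State: Sybil=0, Quinn=0, Ivan=0
Event 7 (Sybil +3): Sybil: 0 -> 3. State: Sybil=3, Quinn=0, Ivan=0
Event 8 (Sybil -2): Sybil: 3 -> 1. State: Sybil=1, Quinn=0, Ivan=0
Event 9 (Sybil -> Quinn, 1): Sybil: 1 -> 0, Quinn: 0 -> 1. State: Sybil=0, Quinn=1, Ivan=0
Event 10 (Ivan +2): Ivan: 0 -> 2. State: Sybil=0, Quinn=1, Ivan=2

Quinn's final count: 1

Answer: 1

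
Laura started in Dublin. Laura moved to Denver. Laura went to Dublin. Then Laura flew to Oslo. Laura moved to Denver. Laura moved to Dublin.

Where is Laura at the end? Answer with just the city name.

Answer: Dublin

Derivation:
Tracking Laura's location:
Start: Laura is in Dublin.
After move 1: Dublin -> Denver. Laura is in Denver.
After move 2: Denver -> Dublin. Laura is in Dublin.
After move 3: Dublin -> Oslo. Laura is in Oslo.
After move 4: Oslo -> Denver. Laura is in Denver.
After move 5: Denver -> Dublin. Laura is in Dublin.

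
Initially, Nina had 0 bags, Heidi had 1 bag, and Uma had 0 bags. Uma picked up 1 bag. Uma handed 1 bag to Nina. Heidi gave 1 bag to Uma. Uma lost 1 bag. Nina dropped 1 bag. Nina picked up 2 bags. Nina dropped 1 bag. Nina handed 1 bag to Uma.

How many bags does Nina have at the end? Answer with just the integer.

Tracking counts step by step:
Start: Nina=0, Heidi=1, Uma=0
Event 1 (Uma +1): Uma: 0 -> 1. State: Nina=0, Heidi=1, Uma=1
Event 2 (Uma -> Nina, 1): Uma: 1 -> 0, Nina: 0 -> 1. State: Nina=1, Heidi=1, Uma=0
Event 3 (Heidi -> Uma, 1): Heidi: 1 -> 0, Uma: 0 -> 1. State: Nina=1, Heidi=0, Uma=1
Event 4 (Uma -1): Uma: 1 -> 0. State: Nina=1, Heidi=0, Uma=0
Event 5 (Nina -1): Nina: 1 -> 0. State: Nina=0, Heidi=0, Uma=0
Event 6 (Nina +2): Nina: 0 -> 2. State: Nina=2, Heidi=0, Uma=0
Event 7 (Nina -1): Nina: 2 -> 1. State: Nina=1, Heidi=0, Uma=0
Event 8 (Nina -> Uma, 1): Nina: 1 -> 0, Uma: 0 -> 1. State: Nina=0, Heidi=0, Uma=1

Nina's final count: 0

Answer: 0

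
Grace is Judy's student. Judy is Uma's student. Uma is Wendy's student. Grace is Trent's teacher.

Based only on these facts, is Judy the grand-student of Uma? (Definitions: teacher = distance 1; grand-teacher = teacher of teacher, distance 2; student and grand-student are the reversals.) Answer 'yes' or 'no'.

Answer: no

Derivation:
Reconstructing the teacher chain from the given facts:
  Wendy -> Uma -> Judy -> Grace -> Trent
(each arrow means 'teacher of the next')
Positions in the chain (0 = top):
  position of Wendy: 0
  position of Uma: 1
  position of Judy: 2
  position of Grace: 3
  position of Trent: 4

Judy is at position 2, Uma is at position 1; signed distance (j - i) = -1.
'grand-student' requires j - i = -2. Actual distance is -1, so the relation does NOT hold.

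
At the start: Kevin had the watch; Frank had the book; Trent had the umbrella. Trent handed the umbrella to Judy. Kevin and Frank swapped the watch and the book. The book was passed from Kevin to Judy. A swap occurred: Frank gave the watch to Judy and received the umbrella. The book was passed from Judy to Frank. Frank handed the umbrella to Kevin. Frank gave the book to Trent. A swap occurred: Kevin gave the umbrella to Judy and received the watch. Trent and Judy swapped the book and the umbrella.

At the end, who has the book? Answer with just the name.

Answer: Judy

Derivation:
Tracking all object holders:
Start: watch:Kevin, book:Frank, umbrella:Trent
Event 1 (give umbrella: Trent -> Judy). State: watch:Kevin, book:Frank, umbrella:Judy
Event 2 (swap watch<->book: now watch:Frank, book:Kevin). State: watch:Frank, book:Kevin, umbrella:Judy
Event 3 (give book: Kevin -> Judy). State: watch:Frank, book:Judy, umbrella:Judy
Event 4 (swap watch<->umbrella: now watch:Judy, umbrella:Frank). State: watch:Judy, book:Judy, umbrella:Frank
Event 5 (give book: Judy -> Frank). State: watch:Judy, book:Frank, umbrella:Frank
Event 6 (give umbrella: Frank -> Kevin). State: watch:Judy, book:Frank, umbrella:Kevin
Event 7 (give book: Frank -> Trent). State: watch:Judy, book:Trent, umbrella:Kevin
Event 8 (swap umbrella<->watch: now umbrella:Judy, watch:Kevin). State: watch:Kevin, book:Trent, umbrella:Judy
Event 9 (swap book<->umbrella: now book:Judy, umbrella:Trent). State: watch:Kevin, book:Judy, umbrella:Trent

Final state: watch:Kevin, book:Judy, umbrella:Trent
The book is held by Judy.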